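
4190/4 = 2095/2=1047.50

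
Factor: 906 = 2^1*3^1*151^1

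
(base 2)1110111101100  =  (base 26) B8G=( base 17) 198A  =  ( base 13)3643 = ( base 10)7660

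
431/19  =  22 + 13/19 = 22.68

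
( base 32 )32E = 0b110001001110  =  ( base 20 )7ha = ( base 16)c4e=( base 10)3150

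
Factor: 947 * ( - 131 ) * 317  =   - 131^1*317^1  *  947^1=-39326069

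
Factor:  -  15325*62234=-2^1*5^2*29^2 * 37^1*613^1  =  - 953736050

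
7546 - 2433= 5113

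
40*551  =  22040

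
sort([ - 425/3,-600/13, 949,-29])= [ - 425/3, - 600/13,-29, 949]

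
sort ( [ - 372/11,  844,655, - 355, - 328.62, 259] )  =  [-355, - 328.62,-372/11,259,655, 844] 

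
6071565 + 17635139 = 23706704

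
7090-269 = 6821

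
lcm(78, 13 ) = 78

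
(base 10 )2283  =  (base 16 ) 8EB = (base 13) 1068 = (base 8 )4353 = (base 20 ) 5e3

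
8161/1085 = 7 + 566/1085 = 7.52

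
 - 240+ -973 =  - 1213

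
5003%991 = 48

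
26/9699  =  26/9699=0.00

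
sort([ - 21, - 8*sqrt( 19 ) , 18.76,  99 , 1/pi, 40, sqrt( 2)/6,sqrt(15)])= [  -  8*sqrt( 19), -21,sqrt( 2 )/6, 1/pi,  sqrt( 15),18.76,40 , 99]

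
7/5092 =7/5092 = 0.00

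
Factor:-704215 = - 5^1*127^1*1109^1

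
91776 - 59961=31815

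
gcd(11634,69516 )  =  6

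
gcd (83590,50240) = 10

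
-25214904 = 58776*( - 429)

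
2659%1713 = 946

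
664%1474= 664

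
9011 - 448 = 8563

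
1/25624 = 1/25624 = 0.00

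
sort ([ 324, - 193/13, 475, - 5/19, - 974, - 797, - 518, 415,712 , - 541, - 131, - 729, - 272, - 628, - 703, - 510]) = [ - 974, - 797,-729,- 703,  -  628, - 541, -518,-510,-272,- 131,-193/13,  -  5/19, 324,415, 475,  712 ] 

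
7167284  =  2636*2719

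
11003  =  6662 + 4341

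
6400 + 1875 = 8275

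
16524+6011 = 22535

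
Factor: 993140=2^2*5^1*17^1*23^1*127^1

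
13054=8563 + 4491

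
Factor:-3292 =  - 2^2 * 823^1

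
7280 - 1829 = 5451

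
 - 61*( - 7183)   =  438163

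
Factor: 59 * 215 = 12685 = 5^1*43^1*59^1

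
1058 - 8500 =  - 7442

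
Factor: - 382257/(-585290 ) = 2^ ( - 1 )*3^2 * 5^ ( - 1)*107^(-1 )*547^ (- 1)*42473^1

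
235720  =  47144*5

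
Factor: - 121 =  - 11^2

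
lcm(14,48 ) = 336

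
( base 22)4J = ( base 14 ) 79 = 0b1101011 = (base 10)107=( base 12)8b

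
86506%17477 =16598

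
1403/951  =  1403/951 = 1.48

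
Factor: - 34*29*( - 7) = 2^1*7^1 * 17^1 *29^1 = 6902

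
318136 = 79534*4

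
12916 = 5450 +7466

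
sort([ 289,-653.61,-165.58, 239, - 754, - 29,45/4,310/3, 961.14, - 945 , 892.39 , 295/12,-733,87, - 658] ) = [  -  945, - 754, - 733, - 658, -653.61,-165.58, -29, 45/4, 295/12, 87, 310/3,239, 289,  892.39,961.14 ]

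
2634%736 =426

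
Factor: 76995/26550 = 2^( - 1 )*5^( - 1)*29^1 = 29/10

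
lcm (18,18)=18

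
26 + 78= 104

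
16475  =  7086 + 9389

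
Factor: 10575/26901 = 1175/2989 =5^2*7^( - 2)*47^1*61^( - 1) 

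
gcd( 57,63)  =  3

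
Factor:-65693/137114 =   -  2^ ( - 1)*367^1*383^ ( - 1)= -367/766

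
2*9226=18452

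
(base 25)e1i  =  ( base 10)8793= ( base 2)10001001011001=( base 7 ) 34431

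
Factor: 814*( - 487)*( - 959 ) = 2^1*7^1*11^1*37^1*137^1*487^1=380164862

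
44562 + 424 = 44986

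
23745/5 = 4749 = 4749.00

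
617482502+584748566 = 1202231068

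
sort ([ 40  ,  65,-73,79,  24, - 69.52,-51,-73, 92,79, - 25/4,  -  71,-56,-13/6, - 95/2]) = [-73,-73, -71,-69.52, - 56, - 51, - 95/2, - 25/4,-13/6,24, 40, 65 , 79,79 , 92] 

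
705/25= 141/5 = 28.20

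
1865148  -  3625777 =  - 1760629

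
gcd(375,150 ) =75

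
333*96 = 31968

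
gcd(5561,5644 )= 83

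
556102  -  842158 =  - 286056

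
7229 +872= 8101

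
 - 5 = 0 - 5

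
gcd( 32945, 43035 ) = 5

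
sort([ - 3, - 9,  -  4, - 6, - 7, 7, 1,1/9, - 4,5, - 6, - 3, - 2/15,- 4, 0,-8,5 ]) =[ - 9, - 8, - 7, - 6, - 6, - 4,  -  4,-4, - 3, - 3, - 2/15, 0, 1/9,1,5 , 5,7 ] 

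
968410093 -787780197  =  180629896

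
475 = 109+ 366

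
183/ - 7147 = - 1  +  6964/7147 = - 0.03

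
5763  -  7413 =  - 1650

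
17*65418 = 1112106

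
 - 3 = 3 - 6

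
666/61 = 10 + 56/61 = 10.92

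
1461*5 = 7305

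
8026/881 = 9 + 97/881 = 9.11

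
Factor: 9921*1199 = 11895279  =  3^1*11^1 * 109^1*3307^1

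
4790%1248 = 1046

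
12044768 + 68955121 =80999889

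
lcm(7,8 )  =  56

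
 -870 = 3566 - 4436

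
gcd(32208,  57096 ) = 1464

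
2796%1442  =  1354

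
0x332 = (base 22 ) 1F4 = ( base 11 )684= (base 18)298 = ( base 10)818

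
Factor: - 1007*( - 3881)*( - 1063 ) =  - 19^1*53^1*1063^1*3881^1 = - 4154381521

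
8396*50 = 419800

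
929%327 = 275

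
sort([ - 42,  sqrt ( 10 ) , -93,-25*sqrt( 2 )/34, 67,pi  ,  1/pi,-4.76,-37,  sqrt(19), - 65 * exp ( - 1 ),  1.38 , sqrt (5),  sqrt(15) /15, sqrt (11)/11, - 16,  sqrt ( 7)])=[ - 93, - 42, - 37, - 65*exp(  -  1), - 16,-4.76, - 25 *sqrt(2 ) /34,sqrt(15 )/15,  sqrt(11 ) /11,1/pi,  1.38, sqrt(5 ) , sqrt( 7), pi, sqrt( 10 ),sqrt(19), 67]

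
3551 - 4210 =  - 659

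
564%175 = 39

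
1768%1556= 212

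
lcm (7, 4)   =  28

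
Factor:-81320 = -2^3*5^1*19^1 *107^1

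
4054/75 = 54 + 4/75 = 54.05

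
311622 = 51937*6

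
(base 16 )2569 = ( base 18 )1BA1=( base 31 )9tt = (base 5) 301302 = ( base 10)9577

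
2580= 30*86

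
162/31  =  162/31 =5.23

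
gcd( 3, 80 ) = 1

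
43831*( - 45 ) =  - 1972395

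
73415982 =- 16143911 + 89559893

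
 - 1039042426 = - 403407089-635635337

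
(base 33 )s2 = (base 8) 1636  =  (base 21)222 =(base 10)926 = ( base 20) 266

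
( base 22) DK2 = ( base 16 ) 1A4E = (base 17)1652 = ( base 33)662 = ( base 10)6734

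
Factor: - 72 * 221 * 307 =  - 2^3*3^2*13^1*17^1*307^1 = - 4884984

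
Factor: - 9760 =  - 2^5 *5^1 *61^1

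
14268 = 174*82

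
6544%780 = 304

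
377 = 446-69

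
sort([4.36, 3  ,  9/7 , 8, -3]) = [-3, 9/7, 3,4.36,  8]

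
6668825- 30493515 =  - 23824690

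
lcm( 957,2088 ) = 22968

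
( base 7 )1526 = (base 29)KS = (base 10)608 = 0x260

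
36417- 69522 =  - 33105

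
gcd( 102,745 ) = 1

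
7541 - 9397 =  - 1856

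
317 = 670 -353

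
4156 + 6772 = 10928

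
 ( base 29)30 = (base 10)87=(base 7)153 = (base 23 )3I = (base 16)57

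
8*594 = 4752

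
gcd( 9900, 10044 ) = 36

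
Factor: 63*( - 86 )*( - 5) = 2^1*3^2*5^1*7^1*43^1 = 27090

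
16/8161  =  16/8161 = 0.00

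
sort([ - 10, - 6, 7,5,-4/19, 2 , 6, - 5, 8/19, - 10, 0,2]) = [ - 10,- 10,-6, - 5,-4/19,  0, 8/19,2, 2, 5,6,7] 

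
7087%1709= 251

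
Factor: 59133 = 3^1*23^1  *  857^1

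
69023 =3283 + 65740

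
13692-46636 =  - 32944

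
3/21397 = 3/21397 = 0.00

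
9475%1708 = 935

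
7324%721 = 114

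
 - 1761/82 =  - 1761/82 = - 21.48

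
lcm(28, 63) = 252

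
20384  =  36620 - 16236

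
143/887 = 143/887 = 0.16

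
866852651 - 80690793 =786161858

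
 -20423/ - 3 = 20423/3 =6807.67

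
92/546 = 46/273= 0.17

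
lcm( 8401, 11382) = 352842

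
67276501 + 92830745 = 160107246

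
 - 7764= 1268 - 9032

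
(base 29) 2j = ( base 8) 115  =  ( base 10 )77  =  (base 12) 65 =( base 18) 45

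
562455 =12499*45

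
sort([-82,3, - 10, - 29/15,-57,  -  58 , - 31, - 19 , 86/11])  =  [ - 82, - 58, - 57, - 31,-19, - 10, - 29/15 , 3, 86/11]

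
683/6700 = 683/6700  =  0.10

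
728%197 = 137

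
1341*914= 1225674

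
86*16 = 1376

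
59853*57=3411621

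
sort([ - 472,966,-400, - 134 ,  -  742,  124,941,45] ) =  [ - 742, - 472, - 400,-134,45, 124 , 941, 966] 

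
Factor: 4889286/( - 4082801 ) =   -  2^1*3^2*149^1*1709^( - 1) * 1823^1*2389^( - 1 )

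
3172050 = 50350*63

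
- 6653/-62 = 6653/62 = 107.31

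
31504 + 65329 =96833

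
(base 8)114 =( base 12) 64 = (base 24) 34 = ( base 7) 136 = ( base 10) 76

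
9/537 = 3/179 = 0.02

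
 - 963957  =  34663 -998620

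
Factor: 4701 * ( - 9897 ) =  - 3^2*1567^1*3299^1   =  -46525797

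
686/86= 7+42/43 = 7.98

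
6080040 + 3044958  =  9124998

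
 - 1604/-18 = 89 + 1/9 = 89.11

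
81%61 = 20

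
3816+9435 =13251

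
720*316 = 227520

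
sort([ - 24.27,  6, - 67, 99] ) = [ - 67, - 24.27,6 , 99 ]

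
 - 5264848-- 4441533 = -823315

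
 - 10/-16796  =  5/8398 = 0.00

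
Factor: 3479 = 7^2*71^1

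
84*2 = 168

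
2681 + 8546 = 11227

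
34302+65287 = 99589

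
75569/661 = 114+215/661 = 114.33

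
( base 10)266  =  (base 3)100212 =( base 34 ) 7S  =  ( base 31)8I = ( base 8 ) 412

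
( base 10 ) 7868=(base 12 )4678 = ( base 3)101210102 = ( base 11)5a03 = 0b1111010111100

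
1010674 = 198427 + 812247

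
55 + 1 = 56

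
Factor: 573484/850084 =311/461 = 311^1*461^( - 1 ) 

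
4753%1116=289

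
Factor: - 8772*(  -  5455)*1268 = 2^4*3^1*5^1*17^1*43^1* 317^1*1091^1 = 60675397680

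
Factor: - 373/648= -2^ ( - 3) * 3^ ( - 4) * 373^1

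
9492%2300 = 292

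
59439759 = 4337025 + 55102734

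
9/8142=3/2714  =  0.00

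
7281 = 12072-4791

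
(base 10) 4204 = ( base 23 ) 7LI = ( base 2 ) 1000001101100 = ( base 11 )3182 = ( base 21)9B4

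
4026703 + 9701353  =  13728056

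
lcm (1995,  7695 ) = 53865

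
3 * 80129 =240387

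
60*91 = 5460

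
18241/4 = 18241/4  =  4560.25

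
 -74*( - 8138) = 602212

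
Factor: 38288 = 2^4*2393^1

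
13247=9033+4214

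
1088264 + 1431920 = 2520184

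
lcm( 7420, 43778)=437780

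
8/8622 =4/4311 = 0.00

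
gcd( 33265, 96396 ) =1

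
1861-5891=-4030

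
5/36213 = 5/36213  =  0.00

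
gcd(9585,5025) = 15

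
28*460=12880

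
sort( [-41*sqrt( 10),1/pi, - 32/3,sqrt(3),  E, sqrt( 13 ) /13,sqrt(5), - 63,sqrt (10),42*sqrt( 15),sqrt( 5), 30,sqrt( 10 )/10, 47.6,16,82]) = [ - 41*sqrt( 10), - 63, - 32/3,sqrt ( 13)/13, sqrt( 10 )/10,1/pi,sqrt(  3)  ,  sqrt( 5 ),sqrt (5 ), E,sqrt (10),  16,30,47.6, 82,  42*sqrt( 15) ]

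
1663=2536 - 873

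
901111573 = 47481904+853629669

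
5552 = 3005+2547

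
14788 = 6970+7818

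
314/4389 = 314/4389 = 0.07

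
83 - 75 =8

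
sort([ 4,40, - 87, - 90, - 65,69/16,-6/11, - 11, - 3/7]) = [ - 90, - 87,  -  65, - 11, - 6/11, - 3/7,4,69/16 , 40] 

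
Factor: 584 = 2^3*73^1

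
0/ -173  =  0/1  =  -  0.00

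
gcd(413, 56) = 7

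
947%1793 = 947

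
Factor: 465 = 3^1*5^1*31^1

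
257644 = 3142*82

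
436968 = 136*3213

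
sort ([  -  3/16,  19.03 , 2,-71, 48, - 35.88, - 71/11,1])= [ - 71,  -  35.88, - 71/11, - 3/16,1,2,19.03, 48]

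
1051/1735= 1051/1735 =0.61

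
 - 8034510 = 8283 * (-970)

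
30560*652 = 19925120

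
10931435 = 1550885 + 9380550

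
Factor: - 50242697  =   - 67^1*749891^1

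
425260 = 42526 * 10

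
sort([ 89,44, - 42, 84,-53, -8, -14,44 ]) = [-53,  -  42,-14, - 8, 44,44,84,89]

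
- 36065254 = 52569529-88634783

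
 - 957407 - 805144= - 1762551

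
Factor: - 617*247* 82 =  - 2^1*13^1 *19^1 *41^1*617^1 = -12496718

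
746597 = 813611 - 67014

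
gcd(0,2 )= 2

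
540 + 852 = 1392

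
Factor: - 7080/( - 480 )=2^( - 2) * 59^1 = 59/4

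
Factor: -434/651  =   - 2/3 =- 2^1*3^( - 1)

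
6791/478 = 14 + 99/478 = 14.21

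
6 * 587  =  3522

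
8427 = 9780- 1353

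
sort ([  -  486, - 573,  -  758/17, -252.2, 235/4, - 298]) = [ - 573,-486,-298, - 252.2,-758/17, 235/4]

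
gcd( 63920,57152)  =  752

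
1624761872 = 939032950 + 685728922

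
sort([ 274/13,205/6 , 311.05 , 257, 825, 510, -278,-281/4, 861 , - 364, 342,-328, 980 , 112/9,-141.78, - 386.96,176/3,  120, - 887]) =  [ - 887,-386.96, - 364, - 328,  -  278 , - 141.78, - 281/4 , 112/9, 274/13,  205/6,  176/3, 120, 257,  311.05,  342,  510,825 , 861, 980]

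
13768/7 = 13768/7 = 1966.86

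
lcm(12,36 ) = 36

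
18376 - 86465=-68089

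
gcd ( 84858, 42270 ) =6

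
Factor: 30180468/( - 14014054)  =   - 2^1 * 3^1*2515039^1*7007027^( - 1)  =  - 15090234/7007027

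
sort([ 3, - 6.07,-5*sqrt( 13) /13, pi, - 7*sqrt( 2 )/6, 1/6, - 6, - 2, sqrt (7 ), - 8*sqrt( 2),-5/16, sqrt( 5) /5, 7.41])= [ -8*sqrt( 2), - 6.07, -6,  -  2 ,-7*sqrt (2)/6, - 5*sqrt(13 )/13, - 5/16, 1/6, sqrt( 5 )/5, sqrt(7),3,  pi,7.41]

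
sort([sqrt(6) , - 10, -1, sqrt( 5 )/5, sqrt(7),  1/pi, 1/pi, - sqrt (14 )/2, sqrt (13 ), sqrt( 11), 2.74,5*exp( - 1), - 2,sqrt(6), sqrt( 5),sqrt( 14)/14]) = [ - 10,  -  2, - sqrt(14) /2, - 1, sqrt(14)/14, 1/pi, 1/pi,sqrt(5) /5 , 5*exp( - 1), sqrt( 5 ), sqrt ( 6),sqrt ( 6), sqrt(7), 2.74,sqrt( 11 ),sqrt( 13 )]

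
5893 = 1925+3968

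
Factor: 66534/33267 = 2 = 2^1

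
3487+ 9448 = 12935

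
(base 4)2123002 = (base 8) 23302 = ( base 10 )9922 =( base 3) 111121111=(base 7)40633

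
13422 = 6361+7061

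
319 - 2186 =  - 1867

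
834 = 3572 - 2738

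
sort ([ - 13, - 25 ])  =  [ - 25, - 13]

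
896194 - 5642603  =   - 4746409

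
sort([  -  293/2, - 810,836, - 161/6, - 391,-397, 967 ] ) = [ - 810,- 397 ,- 391,-293/2,-161/6,836, 967]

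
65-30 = 35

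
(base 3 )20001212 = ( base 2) 1000101001000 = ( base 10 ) 4424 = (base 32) 4a8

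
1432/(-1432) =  - 1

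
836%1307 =836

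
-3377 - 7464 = -10841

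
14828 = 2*7414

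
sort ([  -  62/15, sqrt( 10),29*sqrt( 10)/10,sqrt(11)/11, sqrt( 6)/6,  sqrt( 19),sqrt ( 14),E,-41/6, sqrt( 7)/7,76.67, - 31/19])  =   [-41/6,-62/15, - 31/19, sqrt( 11)/11, sqrt(7 )/7 , sqrt ( 6)/6, E, sqrt( 10), sqrt( 14),sqrt(19),29*sqrt(10 )/10,76.67]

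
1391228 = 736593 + 654635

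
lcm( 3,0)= 0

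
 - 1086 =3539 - 4625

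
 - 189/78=-3 + 15/26 = - 2.42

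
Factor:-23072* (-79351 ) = 1830786272= 2^5*7^1*73^1*103^1*1087^1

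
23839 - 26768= -2929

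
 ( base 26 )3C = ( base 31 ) 2S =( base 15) 60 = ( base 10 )90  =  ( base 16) 5a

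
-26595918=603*( - 44106 )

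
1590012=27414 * 58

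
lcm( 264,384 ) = 4224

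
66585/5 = 13317 = 13317.00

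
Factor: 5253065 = 5^1*59^1*17807^1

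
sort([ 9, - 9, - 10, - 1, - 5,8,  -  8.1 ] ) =[ - 10, - 9, - 8.1, - 5, -1, 8, 9]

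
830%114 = 32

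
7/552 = 7/552 = 0.01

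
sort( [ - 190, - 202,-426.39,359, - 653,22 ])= [ -653,  -  426.39, - 202,-190, 22, 359]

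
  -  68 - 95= - 163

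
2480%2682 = 2480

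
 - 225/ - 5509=225/5509 = 0.04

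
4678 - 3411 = 1267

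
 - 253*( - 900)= 227700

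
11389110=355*32082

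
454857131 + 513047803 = 967904934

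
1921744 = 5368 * 358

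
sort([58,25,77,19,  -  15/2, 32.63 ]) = [ - 15/2,19,25, 32.63,58,77 ]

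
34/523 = 34/523 = 0.07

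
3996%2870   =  1126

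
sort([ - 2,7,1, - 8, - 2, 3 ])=[ - 8, - 2, - 2,  1,3, 7]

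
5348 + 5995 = 11343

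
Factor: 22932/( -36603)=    - 52/83 = - 2^2* 13^1*83^( - 1) 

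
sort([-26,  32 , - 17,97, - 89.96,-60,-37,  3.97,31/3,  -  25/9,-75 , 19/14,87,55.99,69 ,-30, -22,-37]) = [ - 89.96,-75, - 60,-37,  -  37, - 30, - 26, - 22,-17, - 25/9,19/14 , 3.97,31/3,32,55.99, 69,87,97] 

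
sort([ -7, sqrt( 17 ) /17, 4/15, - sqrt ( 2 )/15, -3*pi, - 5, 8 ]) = [ - 3 * pi, - 7, - 5, -sqrt(2)/15,  sqrt(17 ) /17, 4/15, 8]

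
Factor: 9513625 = 5^3*11^2* 17^1 * 37^1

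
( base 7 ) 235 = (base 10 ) 124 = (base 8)174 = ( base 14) 8c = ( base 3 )11121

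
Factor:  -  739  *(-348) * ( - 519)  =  -133472268 =- 2^2 * 3^2*29^1* 173^1 * 739^1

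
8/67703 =8/67703 = 0.00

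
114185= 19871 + 94314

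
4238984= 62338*68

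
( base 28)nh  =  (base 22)181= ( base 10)661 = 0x295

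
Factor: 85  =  5^1* 17^1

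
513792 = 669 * 768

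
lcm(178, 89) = 178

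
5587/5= 5587/5 = 1117.40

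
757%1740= 757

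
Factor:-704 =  - 2^6*11^1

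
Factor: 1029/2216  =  2^ ( - 3 ) * 3^1 * 7^3 * 277^( - 1 ) 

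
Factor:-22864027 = - 22864027^1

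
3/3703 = 3/3703  =  0.00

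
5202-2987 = 2215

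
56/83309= 56/83309 =0.00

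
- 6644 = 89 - 6733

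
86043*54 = 4646322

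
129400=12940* 10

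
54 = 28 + 26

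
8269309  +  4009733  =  12279042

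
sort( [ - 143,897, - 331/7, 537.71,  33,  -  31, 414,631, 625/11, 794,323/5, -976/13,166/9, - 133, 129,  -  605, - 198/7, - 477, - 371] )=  [ - 605, - 477, - 371, - 143, - 133, - 976/13, - 331/7, - 31,-198/7 , 166/9,33,625/11, 323/5,129,414, 537.71, 631,794,897 ]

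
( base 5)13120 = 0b10000001011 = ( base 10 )1035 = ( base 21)276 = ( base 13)618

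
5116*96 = 491136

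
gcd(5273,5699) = 1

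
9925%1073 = 268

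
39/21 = 1 + 6/7 = 1.86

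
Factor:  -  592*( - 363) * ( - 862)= - 185240352=- 2^5*3^1 * 11^2*37^1*431^1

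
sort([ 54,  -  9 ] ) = [ - 9,54] 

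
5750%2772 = 206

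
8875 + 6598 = 15473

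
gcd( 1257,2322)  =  3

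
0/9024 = 0 = 0.00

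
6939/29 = 6939/29 = 239.28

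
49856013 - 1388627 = 48467386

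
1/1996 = 1/1996 = 0.00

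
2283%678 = 249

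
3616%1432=752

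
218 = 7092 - 6874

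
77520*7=542640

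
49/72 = 49/72 = 0.68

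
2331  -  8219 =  - 5888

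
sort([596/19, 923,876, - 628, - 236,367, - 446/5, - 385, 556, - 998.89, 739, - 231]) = [ - 998.89,-628, - 385, - 236, - 231,-446/5,596/19, 367, 556,739,876, 923 ] 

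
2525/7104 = 2525/7104 =0.36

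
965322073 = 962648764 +2673309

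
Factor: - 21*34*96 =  - 68544 = - 2^6*3^2*7^1*17^1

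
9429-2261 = 7168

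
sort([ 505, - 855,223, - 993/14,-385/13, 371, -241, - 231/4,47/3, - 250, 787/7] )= [ - 855,-250,-241,  -  993/14,-231/4 , - 385/13,47/3, 787/7,223,  371, 505 ] 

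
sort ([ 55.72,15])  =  [ 15,55.72] 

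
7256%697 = 286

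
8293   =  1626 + 6667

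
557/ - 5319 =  - 1 + 4762/5319 =- 0.10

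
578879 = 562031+16848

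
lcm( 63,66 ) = 1386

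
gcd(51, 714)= 51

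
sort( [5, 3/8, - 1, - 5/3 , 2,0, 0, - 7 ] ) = [ - 7 , - 5/3,-1, 0, 0, 3/8, 2, 5] 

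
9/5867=9/5867=0.00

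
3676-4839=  - 1163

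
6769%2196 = 181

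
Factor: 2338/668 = 2^( - 1)*7^1 = 7/2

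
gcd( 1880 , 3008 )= 376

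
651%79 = 19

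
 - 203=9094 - 9297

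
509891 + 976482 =1486373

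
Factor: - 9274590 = -2^1*3^2 * 5^1 * 13^1*7927^1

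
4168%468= 424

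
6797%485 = 7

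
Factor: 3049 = 3049^1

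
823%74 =9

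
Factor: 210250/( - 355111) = -2^1*5^3*29^2*355111^(-1) 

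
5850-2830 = 3020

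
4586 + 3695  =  8281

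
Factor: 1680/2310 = 8/11 = 2^3*11^( - 1)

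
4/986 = 2/493 = 0.00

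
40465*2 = 80930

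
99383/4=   24845 + 3/4  =  24845.75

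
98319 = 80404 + 17915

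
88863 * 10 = 888630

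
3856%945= 76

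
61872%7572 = 1296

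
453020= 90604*5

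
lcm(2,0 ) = 0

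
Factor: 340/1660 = 17^1*83^( - 1) = 17/83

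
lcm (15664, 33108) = 1456752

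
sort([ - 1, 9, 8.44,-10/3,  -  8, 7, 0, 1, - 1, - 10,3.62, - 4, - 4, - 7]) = [ - 10,-8 , - 7,-4, - 4 ,  -  10/3, - 1, - 1,0,1, 3.62,7, 8.44, 9]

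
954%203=142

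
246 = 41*6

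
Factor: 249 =3^1*83^1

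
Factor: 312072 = 2^3*3^1*13003^1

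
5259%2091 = 1077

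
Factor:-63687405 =-3^1*5^1  *  4245827^1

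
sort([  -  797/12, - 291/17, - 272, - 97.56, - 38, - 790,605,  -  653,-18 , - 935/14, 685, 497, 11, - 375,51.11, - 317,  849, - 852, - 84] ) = [ - 852,-790,  -  653, - 375, - 317, - 272, - 97.56, - 84, - 935/14,-797/12, - 38, - 18,-291/17,11, 51.11, 497, 605,685,849 ]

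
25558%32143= 25558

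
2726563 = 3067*889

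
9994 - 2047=7947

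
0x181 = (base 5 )3020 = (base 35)b0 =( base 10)385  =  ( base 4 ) 12001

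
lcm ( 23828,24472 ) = 905464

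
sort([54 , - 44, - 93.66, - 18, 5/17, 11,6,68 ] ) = [ - 93.66,  -  44, - 18,5/17, 6,  11, 54, 68 ] 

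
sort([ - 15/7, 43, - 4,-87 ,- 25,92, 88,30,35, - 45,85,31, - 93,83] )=[ - 93, - 87,- 45, - 25, - 4, - 15/7, 30, 31,35, 43, 83, 85,88, 92 ]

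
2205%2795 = 2205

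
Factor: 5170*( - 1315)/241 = -6798550/241 = -  2^1*5^2*11^1*47^1*241^( - 1)*263^1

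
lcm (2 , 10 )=10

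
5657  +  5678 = 11335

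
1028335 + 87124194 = 88152529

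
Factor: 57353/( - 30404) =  - 2^(-2 )*11^(-1)*83^1 = - 83/44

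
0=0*( -210)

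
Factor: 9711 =3^2  *  13^1*83^1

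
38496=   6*6416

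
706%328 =50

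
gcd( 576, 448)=64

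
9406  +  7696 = 17102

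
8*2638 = 21104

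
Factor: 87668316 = 2^2 * 3^2*2435231^1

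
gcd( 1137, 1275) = 3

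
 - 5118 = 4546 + -9664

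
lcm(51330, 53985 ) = 3131130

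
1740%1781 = 1740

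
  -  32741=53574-86315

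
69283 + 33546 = 102829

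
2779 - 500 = 2279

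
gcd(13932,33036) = 12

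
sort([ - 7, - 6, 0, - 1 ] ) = [- 7, - 6 , - 1,0] 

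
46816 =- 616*( - 76 ) 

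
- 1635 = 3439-5074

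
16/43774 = 8/21887 = 0.00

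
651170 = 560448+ 90722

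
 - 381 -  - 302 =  - 79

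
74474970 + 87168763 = 161643733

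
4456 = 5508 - 1052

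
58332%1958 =1550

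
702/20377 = 702/20377 = 0.03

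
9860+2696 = 12556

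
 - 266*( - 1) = 266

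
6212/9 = 690  +  2/9 = 690.22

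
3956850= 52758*75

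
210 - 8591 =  - 8381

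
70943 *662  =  46964266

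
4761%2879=1882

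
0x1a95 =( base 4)1222111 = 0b1101010010101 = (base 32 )6KL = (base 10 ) 6805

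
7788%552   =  60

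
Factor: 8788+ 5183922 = 5192710 = 2^1*5^1*23^1*107^1*211^1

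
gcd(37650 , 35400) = 150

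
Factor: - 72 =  - 2^3*3^2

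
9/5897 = 9/5897 = 0.00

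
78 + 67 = 145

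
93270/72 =15545/12 =1295.42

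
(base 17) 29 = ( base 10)43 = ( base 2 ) 101011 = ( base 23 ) 1k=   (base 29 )1e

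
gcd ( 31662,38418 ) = 6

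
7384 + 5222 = 12606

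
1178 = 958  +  220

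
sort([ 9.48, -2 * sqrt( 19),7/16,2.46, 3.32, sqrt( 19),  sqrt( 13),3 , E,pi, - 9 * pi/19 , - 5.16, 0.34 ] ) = [-2*sqrt(19 ), - 5.16, - 9*pi/19,0.34, 7/16,  2.46,E,3,pi, 3.32, sqrt(13), sqrt (19), 9.48 ]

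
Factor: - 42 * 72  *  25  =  -75600 = - 2^4*3^3*5^2*7^1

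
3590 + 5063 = 8653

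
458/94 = 229/47 = 4.87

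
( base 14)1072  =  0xB1C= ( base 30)34O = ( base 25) 4dj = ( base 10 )2844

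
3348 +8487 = 11835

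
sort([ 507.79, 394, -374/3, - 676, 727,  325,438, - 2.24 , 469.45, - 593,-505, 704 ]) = [  -  676, - 593, - 505, - 374/3, - 2.24,325, 394,438, 469.45,507.79, 704, 727 ]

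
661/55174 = 661/55174= 0.01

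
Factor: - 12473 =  - 12473^1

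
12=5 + 7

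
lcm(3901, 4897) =230159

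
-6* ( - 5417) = 32502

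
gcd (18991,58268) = 7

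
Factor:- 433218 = - 2^1*3^1*103^1*701^1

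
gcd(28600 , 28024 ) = 8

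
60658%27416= 5826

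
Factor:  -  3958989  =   - 3^1*109^1*12107^1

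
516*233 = 120228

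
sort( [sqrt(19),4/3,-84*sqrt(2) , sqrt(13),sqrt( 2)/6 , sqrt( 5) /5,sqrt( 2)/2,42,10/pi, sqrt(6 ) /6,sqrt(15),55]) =[ - 84*sqrt(2 ), sqrt(2 )/6,sqrt (6 ) /6 , sqrt(5)/5, sqrt(2)/2,4/3,10/pi,sqrt(13), sqrt (15), sqrt(19 ), 42,  55] 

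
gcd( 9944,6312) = 8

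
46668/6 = 7778 = 7778.00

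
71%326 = 71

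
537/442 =1 + 95/442 = 1.21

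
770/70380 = 77/7038= 0.01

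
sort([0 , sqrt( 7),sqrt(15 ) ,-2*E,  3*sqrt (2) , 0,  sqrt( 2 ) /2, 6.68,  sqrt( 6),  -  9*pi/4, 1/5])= [ - 9*pi/4 , - 2*E,0,0,  1/5,  sqrt(2 )/2 , sqrt(6),sqrt(7),sqrt( 15 ),3 *sqrt(2), 6.68]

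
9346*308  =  2878568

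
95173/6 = 95173/6 = 15862.17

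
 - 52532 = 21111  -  73643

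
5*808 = 4040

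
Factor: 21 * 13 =273 = 3^1 * 7^1 * 13^1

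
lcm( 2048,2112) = 67584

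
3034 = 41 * 74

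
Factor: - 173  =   - 173^1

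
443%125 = 68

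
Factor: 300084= 2^2*3^1*17^1*1471^1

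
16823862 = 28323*594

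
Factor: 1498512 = 2^4* 3^1*31219^1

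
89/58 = 89/58 = 1.53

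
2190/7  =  2190/7 =312.86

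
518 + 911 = 1429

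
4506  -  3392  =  1114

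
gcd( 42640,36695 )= 205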